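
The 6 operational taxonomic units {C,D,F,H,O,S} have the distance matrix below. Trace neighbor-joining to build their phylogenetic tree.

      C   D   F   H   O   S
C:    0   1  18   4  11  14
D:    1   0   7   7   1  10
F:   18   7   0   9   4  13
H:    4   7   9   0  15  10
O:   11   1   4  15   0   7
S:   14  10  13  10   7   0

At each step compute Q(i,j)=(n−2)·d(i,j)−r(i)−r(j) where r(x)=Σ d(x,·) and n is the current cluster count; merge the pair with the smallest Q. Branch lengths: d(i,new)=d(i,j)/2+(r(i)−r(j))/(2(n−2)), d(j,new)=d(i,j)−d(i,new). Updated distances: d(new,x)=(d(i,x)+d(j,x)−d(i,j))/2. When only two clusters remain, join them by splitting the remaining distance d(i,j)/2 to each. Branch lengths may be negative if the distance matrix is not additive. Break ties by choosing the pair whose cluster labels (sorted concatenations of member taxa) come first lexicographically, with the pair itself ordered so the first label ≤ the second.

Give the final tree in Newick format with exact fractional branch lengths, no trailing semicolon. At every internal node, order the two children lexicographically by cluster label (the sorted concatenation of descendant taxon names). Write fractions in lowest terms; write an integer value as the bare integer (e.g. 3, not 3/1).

(((((C:19/8,H:13/8):41/12,D:-17/12):45/16,S:99/16):29/16,F:69/16):-5/32,O:-5/32)

iteration 1: select C,H (d=4, Q=-77); attach at lengths (19/8, 13/8); label the merged cluster CH
  updated: d(CH,D)=2, d(CH,F)=23/2, d(CH,O)=11, d(CH,S)=10
iteration 2: select CH,D (d=2, Q=-97/2); attach at lengths (41/12, -17/12); label the merged cluster CDH
  updated: d(CDH,F)=33/4, d(CDH,O)=5, d(CDH,S)=9
iteration 3: select CDH,S (d=9, Q=-133/4); attach at lengths (45/16, 99/16); label the merged cluster CDHS
  updated: d(CDHS,F)=49/8, d(CDHS,O)=3/2
iteration 4: select CDHS,F (d=49/8, Q=-93/8); attach at lengths (29/16, 69/16); label the merged cluster CDFHS
  updated: d(CDFHS,O)=-5/16
iteration 5: select CDFHS,O (d=-5/16); attach at lengths (-5/32, -5/32); label the merged cluster CDFHOS
final tree: (((((C:19/8,H:13/8):41/12,D:-17/12):45/16,S:99/16):29/16,F:69/16):-5/32,O:-5/32)
total length: 333/16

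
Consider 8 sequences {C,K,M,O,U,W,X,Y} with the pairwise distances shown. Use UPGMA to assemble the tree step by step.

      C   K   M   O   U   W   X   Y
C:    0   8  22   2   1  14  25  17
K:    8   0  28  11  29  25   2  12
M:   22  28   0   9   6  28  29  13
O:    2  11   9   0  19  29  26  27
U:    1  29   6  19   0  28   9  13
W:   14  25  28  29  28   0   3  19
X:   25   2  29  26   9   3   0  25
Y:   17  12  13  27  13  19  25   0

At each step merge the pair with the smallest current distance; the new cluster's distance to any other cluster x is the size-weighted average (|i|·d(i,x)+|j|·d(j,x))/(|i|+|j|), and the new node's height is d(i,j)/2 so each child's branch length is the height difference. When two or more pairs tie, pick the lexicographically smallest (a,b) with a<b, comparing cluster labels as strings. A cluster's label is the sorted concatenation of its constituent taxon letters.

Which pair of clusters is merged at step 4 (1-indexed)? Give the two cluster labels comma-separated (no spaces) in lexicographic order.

CU,MO

step 1: merge (C,U) at d=1; branch lengths C→1/2, U→1/2; new cluster CU
  updated: d(CU,K)=37/2, d(CU,M)=14, d(CU,O)=21/2, d(CU,W)=21, d(CU,X)=17, d(CU,Y)=15
step 2: merge (K,X) at d=2; branch lengths K→1, X→1; new cluster KX
  updated: d(CU,KX)=71/4, d(KX,M)=57/2, d(KX,O)=37/2, d(KX,W)=14, d(KX,Y)=37/2
step 3: merge (M,O) at d=9; branch lengths M→9/2, O→9/2; new cluster MO
  updated: d(CU,MO)=49/4, d(KX,MO)=47/2, d(MO,W)=57/2, d(MO,Y)=20
step 4: merge (CU,MO) at d=49/4; branch lengths CU→45/8, MO→13/8; new cluster CMOU
  updated: d(CMOU,KX)=165/8, d(CMOU,W)=99/4, d(CMOU,Y)=35/2
step 5: merge (KX,W) at d=14; branch lengths KX→6, W→7; new cluster KWX
  updated: d(CMOU,KWX)=22, d(KWX,Y)=56/3
step 6: merge (CMOU,Y) at d=35/2; branch lengths CMOU→21/8, Y→35/4; new cluster CMOUY
  updated: d(CMOUY,KWX)=64/3
step 7: merge (CMOUY,KWX) at d=64/3; branch lengths CMOUY→23/12, KWX→11/3; new cluster CKMOUWXY
final tree: ((((C:1/2,U:1/2):45/8,(M:9/2,O:9/2):13/8):21/8,Y:35/4):23/12,((K:1,X:1):6,W:7):11/3)
total length: 1181/24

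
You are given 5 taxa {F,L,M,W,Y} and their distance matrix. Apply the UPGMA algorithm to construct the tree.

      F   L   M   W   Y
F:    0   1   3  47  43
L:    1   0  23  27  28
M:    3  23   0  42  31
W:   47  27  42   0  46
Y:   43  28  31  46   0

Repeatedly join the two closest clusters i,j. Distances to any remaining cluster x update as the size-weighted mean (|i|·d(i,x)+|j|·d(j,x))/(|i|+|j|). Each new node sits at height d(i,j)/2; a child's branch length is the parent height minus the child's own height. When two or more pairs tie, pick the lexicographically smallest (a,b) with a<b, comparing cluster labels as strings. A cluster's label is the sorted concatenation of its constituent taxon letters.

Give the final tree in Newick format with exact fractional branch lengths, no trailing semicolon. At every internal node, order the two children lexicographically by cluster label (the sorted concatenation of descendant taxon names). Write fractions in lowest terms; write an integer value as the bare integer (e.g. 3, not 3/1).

((((F:1/2,L:1/2):6,M:13/2):21/2,Y:17):13/4,W:81/4)

step 1: merge (F,L) at d=1; branch lengths F→1/2, L→1/2; new cluster FL
  updated: d(FL,M)=13, d(FL,W)=37, d(FL,Y)=71/2
step 2: merge (FL,M) at d=13; branch lengths FL→6, M→13/2; new cluster FLM
  updated: d(FLM,W)=116/3, d(FLM,Y)=34
step 3: merge (FLM,Y) at d=34; branch lengths FLM→21/2, Y→17; new cluster FLMY
  updated: d(FLMY,W)=81/2
step 4: merge (FLMY,W) at d=81/2; branch lengths FLMY→13/4, W→81/4; new cluster FLMWY
final tree: ((((F:1/2,L:1/2):6,M:13/2):21/2,Y:17):13/4,W:81/4)
total length: 129/2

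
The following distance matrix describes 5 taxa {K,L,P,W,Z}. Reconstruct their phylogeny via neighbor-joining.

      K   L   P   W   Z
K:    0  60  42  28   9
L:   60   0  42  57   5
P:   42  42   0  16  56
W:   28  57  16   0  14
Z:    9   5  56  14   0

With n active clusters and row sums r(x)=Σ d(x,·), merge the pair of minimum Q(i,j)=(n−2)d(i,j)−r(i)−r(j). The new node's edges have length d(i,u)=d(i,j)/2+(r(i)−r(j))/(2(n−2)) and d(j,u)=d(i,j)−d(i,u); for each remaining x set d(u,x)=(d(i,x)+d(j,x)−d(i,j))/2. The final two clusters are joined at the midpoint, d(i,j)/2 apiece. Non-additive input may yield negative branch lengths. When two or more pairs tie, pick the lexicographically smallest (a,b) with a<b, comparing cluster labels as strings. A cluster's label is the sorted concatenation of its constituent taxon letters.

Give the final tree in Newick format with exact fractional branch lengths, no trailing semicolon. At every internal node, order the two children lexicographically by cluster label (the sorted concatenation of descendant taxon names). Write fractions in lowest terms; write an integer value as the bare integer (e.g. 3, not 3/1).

(((K:109/8,(L:95/6,Z:-65/6):147/8):107/8,P:119/8):9/16,W:9/16)

1. join L+Z (d=5, Q=-233) ⇒ LZ; edges |L|=95/6, |Z|=-65/6
  updated: d(K,LZ)=32, d(LZ,P)=93/2, d(LZ,W)=33
2. join K+LZ (d=32, Q=-299/2) ⇒ KLZ; edges |K|=109/8, |LZ|=147/8
  updated: d(KLZ,P)=113/4, d(KLZ,W)=29/2
3. join KLZ+P (d=113/4, Q=-235/4) ⇒ KLPZ; edges |KLZ|=107/8, |P|=119/8
  updated: d(KLPZ,W)=9/8
4. join KLPZ+W (d=9/8) ⇒ KLPWZ; edges |KLPZ|=9/16, |W|=9/16
final tree: (((K:109/8,(L:95/6,Z:-65/6):147/8):107/8,P:119/8):9/16,W:9/16)
total length: 531/8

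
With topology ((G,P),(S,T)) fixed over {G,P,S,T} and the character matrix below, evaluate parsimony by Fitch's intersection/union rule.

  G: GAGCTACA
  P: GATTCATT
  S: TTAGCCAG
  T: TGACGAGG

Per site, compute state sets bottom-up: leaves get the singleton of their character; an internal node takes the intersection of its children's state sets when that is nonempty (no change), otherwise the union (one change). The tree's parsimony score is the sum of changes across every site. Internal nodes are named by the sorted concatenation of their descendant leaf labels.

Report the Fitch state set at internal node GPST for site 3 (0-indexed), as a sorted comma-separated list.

[col 0] GP: children G:{G}, P:{G} ∩→ {G}; cost 0
[col 0] ST: children S:{T}, T:{T} ∩→ {T}; cost 0
[col 0] GPST: children GP:{G}, ST:{T} ∪→ {G,T}; cost 1
[col 1] GP: children G:{A}, P:{A} ∩→ {A}; cost 0
[col 1] ST: children S:{T}, T:{G} ∪→ {G,T}; cost 1
[col 1] GPST: children GP:{A}, ST:{G,T} ∪→ {A,G,T}; cost 1
[col 2] GP: children G:{G}, P:{T} ∪→ {G,T}; cost 1
[col 2] ST: children S:{A}, T:{A} ∩→ {A}; cost 0
[col 2] GPST: children GP:{G,T}, ST:{A} ∪→ {A,G,T}; cost 1
[col 3] GP: children G:{C}, P:{T} ∪→ {C,T}; cost 1
[col 3] ST: children S:{G}, T:{C} ∪→ {C,G}; cost 1
[col 3] GPST: children GP:{C,T}, ST:{C,G} ∩→ {C}; cost 0
[col 4] GP: children G:{T}, P:{C} ∪→ {C,T}; cost 1
[col 4] ST: children S:{C}, T:{G} ∪→ {C,G}; cost 1
[col 4] GPST: children GP:{C,T}, ST:{C,G} ∩→ {C}; cost 0
[col 5] GP: children G:{A}, P:{A} ∩→ {A}; cost 0
[col 5] ST: children S:{C}, T:{A} ∪→ {A,C}; cost 1
[col 5] GPST: children GP:{A}, ST:{A,C} ∩→ {A}; cost 0
[col 6] GP: children G:{C}, P:{T} ∪→ {C,T}; cost 1
[col 6] ST: children S:{A}, T:{G} ∪→ {A,G}; cost 1
[col 6] GPST: children GP:{C,T}, ST:{A,G} ∪→ {A,C,G,T}; cost 1
[col 7] GP: children G:{A}, P:{T} ∪→ {A,T}; cost 1
[col 7] ST: children S:{G}, T:{G} ∩→ {G}; cost 0
[col 7] GPST: children GP:{A,T}, ST:{G} ∪→ {A,G,T}; cost 1
per-site changes: [1, 2, 2, 2, 2, 1, 3, 2]; total = 15

C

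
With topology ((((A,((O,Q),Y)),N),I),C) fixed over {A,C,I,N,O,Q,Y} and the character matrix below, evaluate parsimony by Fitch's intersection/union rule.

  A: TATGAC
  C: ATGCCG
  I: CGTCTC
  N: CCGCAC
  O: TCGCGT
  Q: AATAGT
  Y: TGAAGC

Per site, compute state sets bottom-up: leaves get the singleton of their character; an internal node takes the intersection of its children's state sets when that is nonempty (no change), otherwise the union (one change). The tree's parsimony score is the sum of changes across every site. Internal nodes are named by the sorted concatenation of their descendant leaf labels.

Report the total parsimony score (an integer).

OQ@0: {T} ∪ {A} = {A,T} (union, +1)
OQY@0: {A,T} ∩ {T} = {T} (intersection, +0)
AOQY@0: {T} ∩ {T} = {T} (intersection, +0)
ANOQY@0: {T} ∪ {C} = {C,T} (union, +1)
AINOQY@0: {C,T} ∩ {C} = {C} (intersection, +0)
ACINOQY@0: {C} ∪ {A} = {A,C} (union, +1)
OQ@1: {C} ∪ {A} = {A,C} (union, +1)
OQY@1: {A,C} ∪ {G} = {A,C,G} (union, +1)
AOQY@1: {A} ∩ {A,C,G} = {A} (intersection, +0)
ANOQY@1: {A} ∪ {C} = {A,C} (union, +1)
AINOQY@1: {A,C} ∪ {G} = {A,C,G} (union, +1)
ACINOQY@1: {A,C,G} ∪ {T} = {A,C,G,T} (union, +1)
OQ@2: {G} ∪ {T} = {G,T} (union, +1)
OQY@2: {G,T} ∪ {A} = {A,G,T} (union, +1)
AOQY@2: {T} ∩ {A,G,T} = {T} (intersection, +0)
ANOQY@2: {T} ∪ {G} = {G,T} (union, +1)
AINOQY@2: {G,T} ∩ {T} = {T} (intersection, +0)
ACINOQY@2: {T} ∪ {G} = {G,T} (union, +1)
OQ@3: {C} ∪ {A} = {A,C} (union, +1)
OQY@3: {A,C} ∩ {A} = {A} (intersection, +0)
AOQY@3: {G} ∪ {A} = {A,G} (union, +1)
ANOQY@3: {A,G} ∪ {C} = {A,C,G} (union, +1)
AINOQY@3: {A,C,G} ∩ {C} = {C} (intersection, +0)
ACINOQY@3: {C} ∩ {C} = {C} (intersection, +0)
OQ@4: {G} ∩ {G} = {G} (intersection, +0)
OQY@4: {G} ∩ {G} = {G} (intersection, +0)
AOQY@4: {A} ∪ {G} = {A,G} (union, +1)
ANOQY@4: {A,G} ∩ {A} = {A} (intersection, +0)
AINOQY@4: {A} ∪ {T} = {A,T} (union, +1)
ACINOQY@4: {A,T} ∪ {C} = {A,C,T} (union, +1)
OQ@5: {T} ∩ {T} = {T} (intersection, +0)
OQY@5: {T} ∪ {C} = {C,T} (union, +1)
AOQY@5: {C} ∩ {C,T} = {C} (intersection, +0)
ANOQY@5: {C} ∩ {C} = {C} (intersection, +0)
AINOQY@5: {C} ∩ {C} = {C} (intersection, +0)
ACINOQY@5: {C} ∪ {G} = {C,G} (union, +1)
per-site changes: [3, 5, 4, 3, 3, 2]; total = 20

20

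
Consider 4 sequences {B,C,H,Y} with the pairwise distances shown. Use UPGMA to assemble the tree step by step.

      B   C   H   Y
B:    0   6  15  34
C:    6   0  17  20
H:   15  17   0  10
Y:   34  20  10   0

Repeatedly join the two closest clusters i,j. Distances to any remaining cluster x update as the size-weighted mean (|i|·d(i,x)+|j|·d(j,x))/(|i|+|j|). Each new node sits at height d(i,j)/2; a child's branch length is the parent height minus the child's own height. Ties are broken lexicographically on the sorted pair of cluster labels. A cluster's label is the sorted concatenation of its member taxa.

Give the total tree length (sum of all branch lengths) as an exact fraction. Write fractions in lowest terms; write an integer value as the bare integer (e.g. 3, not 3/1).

59/2

1. join B+C (d=6) ⇒ BC; edges |B|=3, |C|=3
  updated: d(BC,H)=16, d(BC,Y)=27
2. join H+Y (d=10) ⇒ HY; edges |H|=5, |Y|=5
  updated: d(BC,HY)=43/2
3. join BC+HY (d=43/2) ⇒ BCHY; edges |BC|=31/4, |HY|=23/4
final tree: ((B:3,C:3):31/4,(H:5,Y:5):23/4)
total length: 59/2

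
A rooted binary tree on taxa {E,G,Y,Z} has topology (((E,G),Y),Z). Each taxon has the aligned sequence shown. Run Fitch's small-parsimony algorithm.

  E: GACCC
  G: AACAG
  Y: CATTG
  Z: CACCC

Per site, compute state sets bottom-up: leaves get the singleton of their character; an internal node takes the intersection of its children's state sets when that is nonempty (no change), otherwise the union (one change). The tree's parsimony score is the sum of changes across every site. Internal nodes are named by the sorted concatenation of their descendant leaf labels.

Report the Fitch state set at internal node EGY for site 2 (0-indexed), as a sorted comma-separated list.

site 0, node EG: E={G} ∪ G={A} → {A,G} (+1)
site 0, node EGY: EG={A,G} ∪ Y={C} → {A,C,G} (+1)
site 0, node EGYZ: EGY={A,C,G} ∩ Z={C} → {C} (+0)
site 1, node EG: E={A} ∩ G={A} → {A} (+0)
site 1, node EGY: EG={A} ∩ Y={A} → {A} (+0)
site 1, node EGYZ: EGY={A} ∩ Z={A} → {A} (+0)
site 2, node EG: E={C} ∩ G={C} → {C} (+0)
site 2, node EGY: EG={C} ∪ Y={T} → {C,T} (+1)
site 2, node EGYZ: EGY={C,T} ∩ Z={C} → {C} (+0)
site 3, node EG: E={C} ∪ G={A} → {A,C} (+1)
site 3, node EGY: EG={A,C} ∪ Y={T} → {A,C,T} (+1)
site 3, node EGYZ: EGY={A,C,T} ∩ Z={C} → {C} (+0)
site 4, node EG: E={C} ∪ G={G} → {C,G} (+1)
site 4, node EGY: EG={C,G} ∩ Y={G} → {G} (+0)
site 4, node EGYZ: EGY={G} ∪ Z={C} → {C,G} (+1)
per-site changes: [2, 0, 1, 2, 2]; total = 7

C,T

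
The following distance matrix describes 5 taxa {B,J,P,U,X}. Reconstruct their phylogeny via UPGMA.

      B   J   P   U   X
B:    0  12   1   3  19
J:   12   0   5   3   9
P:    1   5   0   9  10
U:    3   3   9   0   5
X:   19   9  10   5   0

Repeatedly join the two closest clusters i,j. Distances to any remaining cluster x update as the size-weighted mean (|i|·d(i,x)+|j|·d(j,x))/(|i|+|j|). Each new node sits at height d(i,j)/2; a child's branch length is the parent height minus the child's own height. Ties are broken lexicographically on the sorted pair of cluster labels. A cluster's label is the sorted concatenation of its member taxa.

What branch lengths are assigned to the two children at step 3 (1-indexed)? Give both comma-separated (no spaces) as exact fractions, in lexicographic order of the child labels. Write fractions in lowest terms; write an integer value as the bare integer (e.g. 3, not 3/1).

1. join B+P (d=1) ⇒ BP; edges |B|=1/2, |P|=1/2
  updated: d(BP,J)=17/2, d(BP,U)=6, d(BP,X)=29/2
2. join J+U (d=3) ⇒ JU; edges |J|=3/2, |U|=3/2
  updated: d(BP,JU)=29/4, d(JU,X)=7
3. join JU+X (d=7) ⇒ JUX; edges |JU|=2, |X|=7/2
  updated: d(BP,JUX)=29/3
4. join BP+JUX (d=29/3) ⇒ BJPUX; edges |BP|=13/3, |JUX|=4/3
final tree: ((B:1/2,P:1/2):13/3,((J:3/2,U:3/2):2,X:7/2):4/3)
total length: 91/6

2,7/2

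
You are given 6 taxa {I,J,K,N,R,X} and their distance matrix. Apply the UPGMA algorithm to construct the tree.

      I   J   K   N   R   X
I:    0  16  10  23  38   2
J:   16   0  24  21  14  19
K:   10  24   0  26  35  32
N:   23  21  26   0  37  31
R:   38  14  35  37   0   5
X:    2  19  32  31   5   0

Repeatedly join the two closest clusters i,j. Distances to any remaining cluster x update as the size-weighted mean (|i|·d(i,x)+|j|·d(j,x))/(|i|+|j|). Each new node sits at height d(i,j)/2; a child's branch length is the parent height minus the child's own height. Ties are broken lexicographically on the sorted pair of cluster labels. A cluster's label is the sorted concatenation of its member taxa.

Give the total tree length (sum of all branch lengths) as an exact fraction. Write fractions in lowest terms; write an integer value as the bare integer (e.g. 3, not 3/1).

2319/40

1. join I+X (d=2) ⇒ IX; edges |I|=1, |X|=1
  updated: d(IX,J)=35/2, d(IX,K)=21, d(IX,N)=27, d(IX,R)=43/2
2. join J+R (d=14) ⇒ JR; edges |J|=7, |R|=7
  updated: d(IX,JR)=39/2, d(JR,K)=59/2, d(JR,N)=29
3. join IX+JR (d=39/2) ⇒ IJRX; edges |IX|=35/4, |JR|=11/4
  updated: d(IJRX,K)=101/4, d(IJRX,N)=28
4. join IJRX+K (d=101/4) ⇒ IJKRX; edges |IJRX|=23/8, |K|=101/8
  updated: d(IJKRX,N)=138/5
5. join IJKRX+N (d=138/5) ⇒ IJKNRX; edges |IJKRX|=47/40, |N|=69/5
final tree: ((((I:1,X:1):35/4,(J:7,R:7):11/4):23/8,K:101/8):47/40,N:69/5)
total length: 2319/40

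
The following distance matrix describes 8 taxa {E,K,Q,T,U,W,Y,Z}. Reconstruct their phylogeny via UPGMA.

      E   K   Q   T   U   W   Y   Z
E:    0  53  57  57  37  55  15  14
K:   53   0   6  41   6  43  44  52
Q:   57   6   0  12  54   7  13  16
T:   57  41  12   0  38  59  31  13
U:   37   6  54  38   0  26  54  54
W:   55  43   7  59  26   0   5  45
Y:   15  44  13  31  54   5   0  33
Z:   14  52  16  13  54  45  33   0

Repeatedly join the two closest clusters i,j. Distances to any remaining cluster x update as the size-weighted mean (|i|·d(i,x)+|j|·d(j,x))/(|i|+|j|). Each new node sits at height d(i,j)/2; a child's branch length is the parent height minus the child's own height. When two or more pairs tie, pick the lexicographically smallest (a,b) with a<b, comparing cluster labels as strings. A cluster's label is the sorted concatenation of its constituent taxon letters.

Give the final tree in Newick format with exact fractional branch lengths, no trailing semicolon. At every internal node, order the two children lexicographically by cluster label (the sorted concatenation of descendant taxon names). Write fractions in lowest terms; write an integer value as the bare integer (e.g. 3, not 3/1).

((E:71/4,(T:13/2,Z:13/2):45/4):131/60,(((K:3,Q:3):83/8,(W:5/2,Y:5/2):87/8):33/8,U:35/2):73/30)

iteration 1: select W,Y (d=5); attach at lengths (5/2, 5/2); label the merged cluster WY
  updated: d(E,WY)=35, d(K,WY)=87/2, d(Q,WY)=10, d(T,WY)=45, d(U,WY)=40, d(WY,Z)=39
iteration 2: select K,Q (d=6); attach at lengths (3, 3); label the merged cluster KQ
  updated: d(E,KQ)=55, d(KQ,T)=53/2, d(KQ,U)=30, d(KQ,WY)=107/4, d(KQ,Z)=34
iteration 3: select T,Z (d=13); attach at lengths (13/2, 13/2); label the merged cluster TZ
  updated: d(E,TZ)=71/2, d(KQ,TZ)=121/4, d(TZ,U)=46, d(TZ,WY)=42
iteration 4: select KQ,WY (d=107/4); attach at lengths (83/8, 87/8); label the merged cluster KQWY
  updated: d(E,KQWY)=45, d(KQWY,TZ)=289/8, d(KQWY,U)=35
iteration 5: select KQWY,U (d=35); attach at lengths (33/8, 35/2); label the merged cluster KQUWY
  updated: d(E,KQUWY)=217/5, d(KQUWY,TZ)=381/10
iteration 6: select E,TZ (d=71/2); attach at lengths (71/4, 45/4); label the merged cluster ETZ
  updated: d(ETZ,KQUWY)=598/15
iteration 7: select ETZ,KQUWY (d=598/15); attach at lengths (131/60, 73/30); label the merged cluster EKQTUWYZ
final tree: ((E:71/4,(T:13/2,Z:13/2):45/4):131/60,(((K:3,Q:3):83/8,(W:5/2,Y:5/2):87/8):33/8,U:35/2):73/30)
total length: 12059/120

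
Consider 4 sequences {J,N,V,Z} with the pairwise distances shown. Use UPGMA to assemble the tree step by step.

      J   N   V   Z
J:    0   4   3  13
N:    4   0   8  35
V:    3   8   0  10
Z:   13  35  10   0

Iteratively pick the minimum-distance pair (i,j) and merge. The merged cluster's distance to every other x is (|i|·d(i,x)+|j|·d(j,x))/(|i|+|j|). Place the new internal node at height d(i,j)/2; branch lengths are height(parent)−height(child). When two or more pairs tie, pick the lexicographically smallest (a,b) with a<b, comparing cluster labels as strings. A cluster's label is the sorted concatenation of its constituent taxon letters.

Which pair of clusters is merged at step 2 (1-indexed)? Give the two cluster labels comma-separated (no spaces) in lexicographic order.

JV,N

1. join J+V (d=3) ⇒ JV; edges |J|=3/2, |V|=3/2
  updated: d(JV,N)=6, d(JV,Z)=23/2
2. join JV+N (d=6) ⇒ JNV; edges |JV|=3/2, |N|=3
  updated: d(JNV,Z)=58/3
3. join JNV+Z (d=58/3) ⇒ JNVZ; edges |JNV|=20/3, |Z|=29/3
final tree: (((J:3/2,V:3/2):3/2,N:3):20/3,Z:29/3)
total length: 143/6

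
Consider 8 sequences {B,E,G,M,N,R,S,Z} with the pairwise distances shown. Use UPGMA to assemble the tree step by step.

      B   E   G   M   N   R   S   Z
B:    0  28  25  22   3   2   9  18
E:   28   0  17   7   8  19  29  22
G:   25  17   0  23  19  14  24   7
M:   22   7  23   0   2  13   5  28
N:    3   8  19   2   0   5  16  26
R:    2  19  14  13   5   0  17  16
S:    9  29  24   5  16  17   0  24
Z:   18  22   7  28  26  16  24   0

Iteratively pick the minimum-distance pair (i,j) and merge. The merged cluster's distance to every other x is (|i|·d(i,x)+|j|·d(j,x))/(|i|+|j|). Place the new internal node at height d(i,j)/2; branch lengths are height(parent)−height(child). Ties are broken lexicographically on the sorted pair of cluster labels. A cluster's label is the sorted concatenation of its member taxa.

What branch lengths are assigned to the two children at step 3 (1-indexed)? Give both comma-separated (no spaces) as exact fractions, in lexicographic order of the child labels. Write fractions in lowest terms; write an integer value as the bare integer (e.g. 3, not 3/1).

7/2,7/2

1. join B+R (d=2) ⇒ BR; edges |B|=1, |R|=1
  updated: d(BR,E)=47/2, d(BR,G)=39/2, d(BR,M)=35/2, d(BR,N)=4, d(BR,S)=13, d(BR,Z)=17
2. join M+N (d=2) ⇒ MN; edges |M|=1, |N|=1
  updated: d(BR,MN)=43/4, d(E,MN)=15/2, d(G,MN)=21, d(MN,S)=21/2, d(MN,Z)=27
3. join G+Z (d=7) ⇒ GZ; edges |G|=7/2, |Z|=7/2
  updated: d(BR,GZ)=73/4, d(E,GZ)=39/2, d(GZ,MN)=24, d(GZ,S)=24
4. join E+MN (d=15/2) ⇒ EMN; edges |E|=15/4, |MN|=11/4
  updated: d(BR,EMN)=15, d(EMN,GZ)=45/2, d(EMN,S)=50/3
5. join BR+S (d=13) ⇒ BRS; edges |BR|=11/2, |S|=13/2
  updated: d(BRS,EMN)=140/9, d(BRS,GZ)=121/6
6. join BRS+EMN (d=140/9) ⇒ BEMNRS; edges |BRS|=23/18, |EMN|=145/36
  updated: d(BEMNRS,GZ)=64/3
7. join BEMNRS+GZ (d=64/3) ⇒ BEGMNRSZ; edges |BEMNRS|=26/9, |GZ|=43/6
final tree: ((((B:1,R:1):11/2,S:13/2):23/18,(E:15/4,(M:1,N:1):11/4):145/36):26/9,(G:7/2,Z:7/2):43/6)
total length: 1615/36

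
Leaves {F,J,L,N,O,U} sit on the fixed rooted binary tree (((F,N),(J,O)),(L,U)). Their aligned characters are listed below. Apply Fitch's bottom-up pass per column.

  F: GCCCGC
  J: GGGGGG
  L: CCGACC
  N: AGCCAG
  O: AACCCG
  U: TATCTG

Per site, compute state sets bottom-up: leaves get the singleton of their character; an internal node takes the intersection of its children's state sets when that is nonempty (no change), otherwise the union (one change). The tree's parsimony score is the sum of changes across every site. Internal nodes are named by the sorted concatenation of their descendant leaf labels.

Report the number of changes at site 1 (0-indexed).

site 0, node FN: F={G} ∪ N={A} → {A,G} (+1)
site 0, node JO: J={G} ∪ O={A} → {A,G} (+1)
site 0, node FJNO: FN={A,G} ∩ JO={A,G} → {A,G} (+0)
site 0, node LU: L={C} ∪ U={T} → {C,T} (+1)
site 0, node FJLNOU: FJNO={A,G} ∪ LU={C,T} → {A,C,G,T} (+1)
site 1, node FN: F={C} ∪ N={G} → {C,G} (+1)
site 1, node JO: J={G} ∪ O={A} → {A,G} (+1)
site 1, node FJNO: FN={C,G} ∩ JO={A,G} → {G} (+0)
site 1, node LU: L={C} ∪ U={A} → {A,C} (+1)
site 1, node FJLNOU: FJNO={G} ∪ LU={A,C} → {A,C,G} (+1)
site 2, node FN: F={C} ∩ N={C} → {C} (+0)
site 2, node JO: J={G} ∪ O={C} → {C,G} (+1)
site 2, node FJNO: FN={C} ∩ JO={C,G} → {C} (+0)
site 2, node LU: L={G} ∪ U={T} → {G,T} (+1)
site 2, node FJLNOU: FJNO={C} ∪ LU={G,T} → {C,G,T} (+1)
site 3, node FN: F={C} ∩ N={C} → {C} (+0)
site 3, node JO: J={G} ∪ O={C} → {C,G} (+1)
site 3, node FJNO: FN={C} ∩ JO={C,G} → {C} (+0)
site 3, node LU: L={A} ∪ U={C} → {A,C} (+1)
site 3, node FJLNOU: FJNO={C} ∩ LU={A,C} → {C} (+0)
site 4, node FN: F={G} ∪ N={A} → {A,G} (+1)
site 4, node JO: J={G} ∪ O={C} → {C,G} (+1)
site 4, node FJNO: FN={A,G} ∩ JO={C,G} → {G} (+0)
site 4, node LU: L={C} ∪ U={T} → {C,T} (+1)
site 4, node FJLNOU: FJNO={G} ∪ LU={C,T} → {C,G,T} (+1)
site 5, node FN: F={C} ∪ N={G} → {C,G} (+1)
site 5, node JO: J={G} ∩ O={G} → {G} (+0)
site 5, node FJNO: FN={C,G} ∩ JO={G} → {G} (+0)
site 5, node LU: L={C} ∪ U={G} → {C,G} (+1)
site 5, node FJLNOU: FJNO={G} ∩ LU={C,G} → {G} (+0)
per-site changes: [4, 4, 3, 2, 4, 2]; total = 19

4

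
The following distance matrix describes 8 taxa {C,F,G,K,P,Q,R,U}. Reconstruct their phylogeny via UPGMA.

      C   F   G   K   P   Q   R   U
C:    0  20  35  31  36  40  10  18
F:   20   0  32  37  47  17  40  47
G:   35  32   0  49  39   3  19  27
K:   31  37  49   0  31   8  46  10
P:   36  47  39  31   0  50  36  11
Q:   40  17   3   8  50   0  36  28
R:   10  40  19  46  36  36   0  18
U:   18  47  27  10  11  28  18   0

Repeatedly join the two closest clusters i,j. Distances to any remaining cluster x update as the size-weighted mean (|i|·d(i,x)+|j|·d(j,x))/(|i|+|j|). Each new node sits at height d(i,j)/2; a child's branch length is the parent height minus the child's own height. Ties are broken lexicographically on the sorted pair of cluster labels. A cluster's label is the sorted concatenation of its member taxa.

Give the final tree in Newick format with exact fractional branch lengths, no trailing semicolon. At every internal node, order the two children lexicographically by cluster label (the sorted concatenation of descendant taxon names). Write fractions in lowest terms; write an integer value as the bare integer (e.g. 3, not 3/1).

1. join G+Q (d=3) ⇒ GQ; edges |G|=3/2, |Q|=3/2
  updated: d(C,GQ)=75/2, d(F,GQ)=49/2, d(GQ,K)=57/2, d(GQ,P)=89/2, d(GQ,R)=55/2, d(GQ,U)=55/2
2. join C+R (d=10) ⇒ CR; edges |C|=5, |R|=5
  updated: d(CR,F)=30, d(CR,GQ)=65/2, d(CR,K)=77/2, d(CR,P)=36, d(CR,U)=18
3. join K+U (d=10) ⇒ KU; edges |K|=5, |U|=5
  updated: d(CR,KU)=113/4, d(F,KU)=42, d(GQ,KU)=28, d(KU,P)=21
4. join KU+P (d=21) ⇒ KPU; edges |KU|=11/2, |P|=21/2
  updated: d(CR,KPU)=185/6, d(F,KPU)=131/3, d(GQ,KPU)=67/2
5. join F+GQ (d=49/2) ⇒ FGQ; edges |F|=49/4, |GQ|=43/4
  updated: d(CR,FGQ)=95/3, d(FGQ,KPU)=332/9
6. join CR+KPU (d=185/6) ⇒ CKPRU; edges |CR|=125/12, |KPU|=59/12
  updated: d(CKPRU,FGQ)=174/5
7. join CKPRU+FGQ (d=174/5) ⇒ CFGKPQRU; edges |CKPRU|=119/60, |FGQ|=103/20
final tree: (((C:5,R:5):125/12,((K:5,U:5):11/2,P:21/2):59/12):119/60,(F:49/4,(G:3/2,Q:3/2):43/4):103/20)
total length: 1267/15

(((C:5,R:5):125/12,((K:5,U:5):11/2,P:21/2):59/12):119/60,(F:49/4,(G:3/2,Q:3/2):43/4):103/20)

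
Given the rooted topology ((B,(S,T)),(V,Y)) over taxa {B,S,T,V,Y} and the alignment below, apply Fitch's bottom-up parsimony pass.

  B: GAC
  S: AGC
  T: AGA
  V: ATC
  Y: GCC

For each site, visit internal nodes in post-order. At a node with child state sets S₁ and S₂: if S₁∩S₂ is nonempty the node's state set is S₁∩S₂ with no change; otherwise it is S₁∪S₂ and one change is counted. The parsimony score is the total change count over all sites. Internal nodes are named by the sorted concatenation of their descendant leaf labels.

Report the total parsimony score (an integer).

6

ST@0: {A} ∩ {A} = {A} (intersection, +0)
BST@0: {G} ∪ {A} = {A,G} (union, +1)
VY@0: {A} ∪ {G} = {A,G} (union, +1)
BSTVY@0: {A,G} ∩ {A,G} = {A,G} (intersection, +0)
ST@1: {G} ∩ {G} = {G} (intersection, +0)
BST@1: {A} ∪ {G} = {A,G} (union, +1)
VY@1: {T} ∪ {C} = {C,T} (union, +1)
BSTVY@1: {A,G} ∪ {C,T} = {A,C,G,T} (union, +1)
ST@2: {C} ∪ {A} = {A,C} (union, +1)
BST@2: {C} ∩ {A,C} = {C} (intersection, +0)
VY@2: {C} ∩ {C} = {C} (intersection, +0)
BSTVY@2: {C} ∩ {C} = {C} (intersection, +0)
per-site changes: [2, 3, 1]; total = 6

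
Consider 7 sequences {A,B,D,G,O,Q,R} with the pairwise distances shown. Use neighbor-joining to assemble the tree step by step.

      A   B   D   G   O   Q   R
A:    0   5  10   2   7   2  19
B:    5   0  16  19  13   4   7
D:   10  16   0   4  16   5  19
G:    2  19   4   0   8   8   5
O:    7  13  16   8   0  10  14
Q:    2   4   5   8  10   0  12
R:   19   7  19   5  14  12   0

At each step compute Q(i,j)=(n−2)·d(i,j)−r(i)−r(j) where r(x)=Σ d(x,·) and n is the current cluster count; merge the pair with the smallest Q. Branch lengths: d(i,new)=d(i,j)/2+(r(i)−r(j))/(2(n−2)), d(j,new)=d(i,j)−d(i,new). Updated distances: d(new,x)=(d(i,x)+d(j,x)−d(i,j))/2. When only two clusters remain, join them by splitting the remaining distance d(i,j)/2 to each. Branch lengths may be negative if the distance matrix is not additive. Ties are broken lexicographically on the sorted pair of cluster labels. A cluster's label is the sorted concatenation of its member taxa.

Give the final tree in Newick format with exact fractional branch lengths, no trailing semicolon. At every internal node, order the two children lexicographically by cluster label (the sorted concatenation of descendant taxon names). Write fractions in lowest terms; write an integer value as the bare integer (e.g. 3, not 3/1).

(((A:13/16,O:99/16):3/8,((B:23/10,R:47/10):33/8,Q:3/8):3/2):25/16,(D:69/16,G:-5/16):25/16)

step 1: merge (B,R) at d=7, Q=-105; branch lengths B→23/10, R→47/10; new cluster BR
  updated: d(A,BR)=17/2, d(BR,D)=14, d(BR,G)=17/2, d(BR,O)=10, d(BR,Q)=9/2
step 2: merge (D,G) at d=4, Q=-127/2; branch lengths D→69/16, G→-5/16; new cluster DG
  updated: d(A,DG)=4, d(BR,DG)=37/4, d(DG,O)=10, d(DG,Q)=9/2
step 3: merge (BR,Q) at d=9/2, Q=-159/4; branch lengths BR→33/8, Q→3/8; new cluster BQR
  updated: d(A,BQR)=3, d(BQR,DG)=37/8, d(BQR,O)=31/4
step 4: merge (A,O) at d=7, Q=-99/4; branch lengths A→13/16, O→99/16; new cluster AO
  updated: d(AO,BQR)=15/8, d(AO,DG)=7/2
step 5: merge (AO,BQR) at d=15/8, Q=-10; branch lengths AO→3/8, BQR→3/2; new cluster ABOQR
  updated: d(ABOQR,DG)=25/8
step 6: merge (ABOQR,DG) at d=25/8; branch lengths ABOQR→25/16, DG→25/16; new cluster ABDGOQR
final tree: (((A:13/16,O:99/16):3/8,((B:23/10,R:47/10):33/8,Q:3/8):3/2):25/16,(D:69/16,G:-5/16):25/16)
total length: 55/2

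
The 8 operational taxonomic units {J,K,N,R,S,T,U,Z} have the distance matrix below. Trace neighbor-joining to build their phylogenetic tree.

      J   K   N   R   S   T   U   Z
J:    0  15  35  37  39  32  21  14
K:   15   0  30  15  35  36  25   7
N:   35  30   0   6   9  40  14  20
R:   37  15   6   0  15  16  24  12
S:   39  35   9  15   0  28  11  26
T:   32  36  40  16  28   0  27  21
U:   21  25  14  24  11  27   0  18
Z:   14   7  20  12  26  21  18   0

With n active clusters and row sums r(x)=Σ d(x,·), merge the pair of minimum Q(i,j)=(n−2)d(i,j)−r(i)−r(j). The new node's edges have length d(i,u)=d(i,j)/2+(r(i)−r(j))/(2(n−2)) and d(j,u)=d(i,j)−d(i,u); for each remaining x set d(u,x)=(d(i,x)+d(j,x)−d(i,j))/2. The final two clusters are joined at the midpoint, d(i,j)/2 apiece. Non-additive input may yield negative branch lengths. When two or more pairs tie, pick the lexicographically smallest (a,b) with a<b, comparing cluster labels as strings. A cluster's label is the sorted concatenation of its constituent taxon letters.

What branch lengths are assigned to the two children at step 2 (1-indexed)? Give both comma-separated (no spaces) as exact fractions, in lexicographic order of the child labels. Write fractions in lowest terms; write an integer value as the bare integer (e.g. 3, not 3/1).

33/10,-3/10

step 1: merge (J,K) at d=15, Q=-266; branch lengths J→10, K→5; new cluster JK
  updated: d(JK,N)=25, d(JK,R)=37/2, d(JK,S)=59/2, d(JK,T)=53/2, d(JK,U)=31/2, d(JK,Z)=3
step 2: merge (JK,Z) at d=3, Q=-203; branch lengths JK→33/10, Z→-3/10; new cluster JKZ
  updated: d(JKZ,N)=21, d(JKZ,R)=55/4, d(JKZ,S)=105/4, d(JKZ,T)=89/4, d(JKZ,U)=61/4
step 3: merge (R,T) at d=16, Q=-144; branch lengths R→11/16, T→245/16; new cluster RT
  updated: d(JKZ,RT)=10, d(N,RT)=15, d(RT,S)=27/2, d(RT,U)=35/2
step 4: merge (JKZ,RT) at d=10, Q=-197/2; branch lengths JKZ→31/4, RT→9/4; new cluster JKRTZ
  updated: d(JKRTZ,N)=13, d(JKRTZ,S)=119/8, d(JKRTZ,U)=91/8
step 5: merge (JKRTZ,U) at d=91/8, Q=-423/8; branch lengths JKRTZ→205/32, U→159/32; new cluster JKRTUZ
  updated: d(JKRTUZ,N)=125/16, d(JKRTUZ,S)=29/4
step 6: merge (JKRTUZ,N) at d=125/16, Q=-385/16; branch lengths JKRTUZ→97/32, N→153/32; new cluster JKNRTUZ
  updated: d(JKNRTUZ,S)=135/32
step 7: merge (JKNRTUZ,S) at d=135/32; branch lengths JKNRTUZ→135/64, S→135/64; new cluster JKNRSTUZ
final tree: ((((((J:10,K:5):33/10,Z:-3/10):31/4,(R:11/16,T:245/16):9/4):205/32,U:159/32):97/32,N:153/32):135/64,S:135/64)
total length: 2157/32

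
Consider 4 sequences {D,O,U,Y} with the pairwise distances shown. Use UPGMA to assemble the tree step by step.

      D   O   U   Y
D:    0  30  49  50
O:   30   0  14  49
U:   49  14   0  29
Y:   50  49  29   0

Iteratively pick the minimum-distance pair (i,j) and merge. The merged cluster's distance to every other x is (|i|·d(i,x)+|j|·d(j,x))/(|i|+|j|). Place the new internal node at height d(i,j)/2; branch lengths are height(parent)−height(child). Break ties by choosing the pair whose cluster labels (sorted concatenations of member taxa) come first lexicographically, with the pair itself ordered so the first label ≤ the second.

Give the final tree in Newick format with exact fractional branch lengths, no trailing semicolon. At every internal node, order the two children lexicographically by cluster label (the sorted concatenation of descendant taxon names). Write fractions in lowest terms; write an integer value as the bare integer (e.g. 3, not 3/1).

step 1: merge (O,U) at d=14; branch lengths O→7, U→7; new cluster OU
  updated: d(D,OU)=79/2, d(OU,Y)=39
step 2: merge (OU,Y) at d=39; branch lengths OU→25/2, Y→39/2; new cluster OUY
  updated: d(D,OUY)=43
step 3: merge (D,OUY) at d=43; branch lengths D→43/2, OUY→2; new cluster DOUY
final tree: (D:43/2,((O:7,U:7):25/2,Y:39/2):2)
total length: 139/2

(D:43/2,((O:7,U:7):25/2,Y:39/2):2)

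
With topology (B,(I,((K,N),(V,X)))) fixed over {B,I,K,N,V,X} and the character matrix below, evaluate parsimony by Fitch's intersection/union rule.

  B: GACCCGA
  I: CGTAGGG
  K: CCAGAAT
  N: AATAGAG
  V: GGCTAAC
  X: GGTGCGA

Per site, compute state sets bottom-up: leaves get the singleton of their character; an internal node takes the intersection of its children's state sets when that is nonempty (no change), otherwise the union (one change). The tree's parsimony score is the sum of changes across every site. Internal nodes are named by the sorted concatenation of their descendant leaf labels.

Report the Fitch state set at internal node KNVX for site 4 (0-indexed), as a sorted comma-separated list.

[col 0] KN: children K:{C}, N:{A} ∪→ {A,C}; cost 1
[col 0] VX: children V:{G}, X:{G} ∩→ {G}; cost 0
[col 0] KNVX: children KN:{A,C}, VX:{G} ∪→ {A,C,G}; cost 1
[col 0] IKNVX: children I:{C}, KNVX:{A,C,G} ∩→ {C}; cost 0
[col 0] BIKNVX: children B:{G}, IKNVX:{C} ∪→ {C,G}; cost 1
[col 1] KN: children K:{C}, N:{A} ∪→ {A,C}; cost 1
[col 1] VX: children V:{G}, X:{G} ∩→ {G}; cost 0
[col 1] KNVX: children KN:{A,C}, VX:{G} ∪→ {A,C,G}; cost 1
[col 1] IKNVX: children I:{G}, KNVX:{A,C,G} ∩→ {G}; cost 0
[col 1] BIKNVX: children B:{A}, IKNVX:{G} ∪→ {A,G}; cost 1
[col 2] KN: children K:{A}, N:{T} ∪→ {A,T}; cost 1
[col 2] VX: children V:{C}, X:{T} ∪→ {C,T}; cost 1
[col 2] KNVX: children KN:{A,T}, VX:{C,T} ∩→ {T}; cost 0
[col 2] IKNVX: children I:{T}, KNVX:{T} ∩→ {T}; cost 0
[col 2] BIKNVX: children B:{C}, IKNVX:{T} ∪→ {C,T}; cost 1
[col 3] KN: children K:{G}, N:{A} ∪→ {A,G}; cost 1
[col 3] VX: children V:{T}, X:{G} ∪→ {G,T}; cost 1
[col 3] KNVX: children KN:{A,G}, VX:{G,T} ∩→ {G}; cost 0
[col 3] IKNVX: children I:{A}, KNVX:{G} ∪→ {A,G}; cost 1
[col 3] BIKNVX: children B:{C}, IKNVX:{A,G} ∪→ {A,C,G}; cost 1
[col 4] KN: children K:{A}, N:{G} ∪→ {A,G}; cost 1
[col 4] VX: children V:{A}, X:{C} ∪→ {A,C}; cost 1
[col 4] KNVX: children KN:{A,G}, VX:{A,C} ∩→ {A}; cost 0
[col 4] IKNVX: children I:{G}, KNVX:{A} ∪→ {A,G}; cost 1
[col 4] BIKNVX: children B:{C}, IKNVX:{A,G} ∪→ {A,C,G}; cost 1
[col 5] KN: children K:{A}, N:{A} ∩→ {A}; cost 0
[col 5] VX: children V:{A}, X:{G} ∪→ {A,G}; cost 1
[col 5] KNVX: children KN:{A}, VX:{A,G} ∩→ {A}; cost 0
[col 5] IKNVX: children I:{G}, KNVX:{A} ∪→ {A,G}; cost 1
[col 5] BIKNVX: children B:{G}, IKNVX:{A,G} ∩→ {G}; cost 0
[col 6] KN: children K:{T}, N:{G} ∪→ {G,T}; cost 1
[col 6] VX: children V:{C}, X:{A} ∪→ {A,C}; cost 1
[col 6] KNVX: children KN:{G,T}, VX:{A,C} ∪→ {A,C,G,T}; cost 1
[col 6] IKNVX: children I:{G}, KNVX:{A,C,G,T} ∩→ {G}; cost 0
[col 6] BIKNVX: children B:{A}, IKNVX:{G} ∪→ {A,G}; cost 1
per-site changes: [3, 3, 3, 4, 4, 2, 4]; total = 23

A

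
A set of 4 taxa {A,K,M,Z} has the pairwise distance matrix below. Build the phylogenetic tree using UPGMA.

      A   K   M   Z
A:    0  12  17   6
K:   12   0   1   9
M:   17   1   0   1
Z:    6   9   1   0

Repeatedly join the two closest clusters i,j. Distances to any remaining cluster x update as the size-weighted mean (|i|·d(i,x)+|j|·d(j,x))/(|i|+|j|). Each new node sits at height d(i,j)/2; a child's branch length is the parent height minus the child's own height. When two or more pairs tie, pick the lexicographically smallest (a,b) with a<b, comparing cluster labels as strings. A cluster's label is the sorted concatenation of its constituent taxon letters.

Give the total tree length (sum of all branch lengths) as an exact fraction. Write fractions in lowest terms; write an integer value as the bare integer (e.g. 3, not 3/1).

44/3

step 1: merge (K,M) at d=1; branch lengths K→1/2, M→1/2; new cluster KM
  updated: d(A,KM)=29/2, d(KM,Z)=5
step 2: merge (KM,Z) at d=5; branch lengths KM→2, Z→5/2; new cluster KMZ
  updated: d(A,KMZ)=35/3
step 3: merge (A,KMZ) at d=35/3; branch lengths A→35/6, KMZ→10/3; new cluster AKMZ
final tree: (A:35/6,((K:1/2,M:1/2):2,Z:5/2):10/3)
total length: 44/3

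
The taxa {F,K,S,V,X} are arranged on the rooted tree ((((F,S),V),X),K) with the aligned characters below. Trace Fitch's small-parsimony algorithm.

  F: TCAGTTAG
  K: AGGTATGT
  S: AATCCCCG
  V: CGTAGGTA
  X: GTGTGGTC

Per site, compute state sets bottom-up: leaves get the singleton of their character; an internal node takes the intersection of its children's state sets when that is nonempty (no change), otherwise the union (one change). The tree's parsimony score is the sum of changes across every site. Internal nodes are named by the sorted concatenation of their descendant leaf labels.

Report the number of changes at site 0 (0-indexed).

FS@0: {T} ∪ {A} = {A,T} (union, +1)
FSV@0: {A,T} ∪ {C} = {A,C,T} (union, +1)
FSVX@0: {A,C,T} ∪ {G} = {A,C,G,T} (union, +1)
FKSVX@0: {A,C,G,T} ∩ {A} = {A} (intersection, +0)
FS@1: {C} ∪ {A} = {A,C} (union, +1)
FSV@1: {A,C} ∪ {G} = {A,C,G} (union, +1)
FSVX@1: {A,C,G} ∪ {T} = {A,C,G,T} (union, +1)
FKSVX@1: {A,C,G,T} ∩ {G} = {G} (intersection, +0)
FS@2: {A} ∪ {T} = {A,T} (union, +1)
FSV@2: {A,T} ∩ {T} = {T} (intersection, +0)
FSVX@2: {T} ∪ {G} = {G,T} (union, +1)
FKSVX@2: {G,T} ∩ {G} = {G} (intersection, +0)
FS@3: {G} ∪ {C} = {C,G} (union, +1)
FSV@3: {C,G} ∪ {A} = {A,C,G} (union, +1)
FSVX@3: {A,C,G} ∪ {T} = {A,C,G,T} (union, +1)
FKSVX@3: {A,C,G,T} ∩ {T} = {T} (intersection, +0)
FS@4: {T} ∪ {C} = {C,T} (union, +1)
FSV@4: {C,T} ∪ {G} = {C,G,T} (union, +1)
FSVX@4: {C,G,T} ∩ {G} = {G} (intersection, +0)
FKSVX@4: {G} ∪ {A} = {A,G} (union, +1)
FS@5: {T} ∪ {C} = {C,T} (union, +1)
FSV@5: {C,T} ∪ {G} = {C,G,T} (union, +1)
FSVX@5: {C,G,T} ∩ {G} = {G} (intersection, +0)
FKSVX@5: {G} ∪ {T} = {G,T} (union, +1)
FS@6: {A} ∪ {C} = {A,C} (union, +1)
FSV@6: {A,C} ∪ {T} = {A,C,T} (union, +1)
FSVX@6: {A,C,T} ∩ {T} = {T} (intersection, +0)
FKSVX@6: {T} ∪ {G} = {G,T} (union, +1)
FS@7: {G} ∩ {G} = {G} (intersection, +0)
FSV@7: {G} ∪ {A} = {A,G} (union, +1)
FSVX@7: {A,G} ∪ {C} = {A,C,G} (union, +1)
FKSVX@7: {A,C,G} ∪ {T} = {A,C,G,T} (union, +1)
per-site changes: [3, 3, 2, 3, 3, 3, 3, 3]; total = 23

3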